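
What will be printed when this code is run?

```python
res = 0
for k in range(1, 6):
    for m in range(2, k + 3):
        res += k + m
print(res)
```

k=1,m=2: res = 0+3 = 3
k=1,m=3: res = 3+4 = 7
k=2,m=2: res = 7+4 = 11
k=2,m=3: res = 11+5 = 16
k=2,m=4: res = 16+6 = 22
k=3,m=2: res = 22+5 = 27
k=3,m=3: res = 27+6 = 33
k=3,m=4: res = 33+7 = 40
k=3,m=5: res = 40+8 = 48
k=4,m=2: res = 48+6 = 54
k=4,m=3: res = 54+7 = 61
k=4,m=4: res = 61+8 = 69
k=4,m=5: res = 69+9 = 78
k=4,m=6: res = 78+10 = 88
k=5,m=2: res = 88+7 = 95
k=5,m=3: res = 95+8 = 103
k=5,m=4: res = 103+9 = 112
k=5,m=5: res = 112+10 = 122
k=5,m=6: res = 122+11 = 133
k=5,m=7: res = 133+12 = 145

145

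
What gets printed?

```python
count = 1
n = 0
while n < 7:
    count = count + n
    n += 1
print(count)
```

n=0: count = 1+0 = 1
n=1: count = 1+1 = 2
n=2: count = 2+2 = 4
n=3: count = 4+3 = 7
n=4: count = 7+4 = 11
n=5: count = 11+5 = 16
n=6: count = 16+6 = 22

22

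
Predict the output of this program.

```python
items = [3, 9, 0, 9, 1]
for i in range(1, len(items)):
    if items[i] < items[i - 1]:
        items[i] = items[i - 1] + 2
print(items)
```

[3, 9, 11, 13, 15]

i=1: 9>=3, unchanged → [3, 9, 0, 9, 1]
i=2: 0<9, items[2] = 9+2 = 11 → [3, 9, 11, 9, 1]
i=3: 9<11, items[3] = 11+2 = 13 → [3, 9, 11, 13, 1]
i=4: 1<13, items[4] = 13+2 = 15 → [3, 9, 11, 13, 15]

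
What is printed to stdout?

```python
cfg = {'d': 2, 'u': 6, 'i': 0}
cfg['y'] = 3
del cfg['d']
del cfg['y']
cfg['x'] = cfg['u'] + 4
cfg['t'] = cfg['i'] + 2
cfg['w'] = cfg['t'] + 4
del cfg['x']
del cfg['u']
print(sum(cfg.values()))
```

cfg['y'] = 3 → {'d': 2, 'u': 6, 'i': 0, 'y': 3}
del 'd' → {'u': 6, 'i': 0, 'y': 3}
del 'y' → {'u': 6, 'i': 0}
cfg['x'] = cfg['u']+4 = 10 → {'u': 6, 'i': 0, 'x': 10}
cfg['t'] = cfg['i']+2 = 2 → {'u': 6, 'i': 0, 'x': 10, 't': 2}
cfg['w'] = cfg['t']+4 = 6 → {'u': 6, 'i': 0, 'x': 10, 't': 2, 'w': 6}
del 'x' → {'u': 6, 'i': 0, 't': 2, 'w': 6}
del 'u' → {'i': 0, 't': 2, 'w': 6}
sum of values = 8

8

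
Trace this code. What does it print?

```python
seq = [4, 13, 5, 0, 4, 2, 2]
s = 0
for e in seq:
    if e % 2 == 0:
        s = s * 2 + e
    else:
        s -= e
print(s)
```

e=4: even, s = 0*2+4 = 4
e=13: not even, s = 4-13 = -9
e=5: not even, s = (-9)-5 = -14
e=0: even, s = (-14)*2+0 = -28
e=4: even, s = (-28)*2+4 = -52
e=2: even, s = (-52)*2+2 = -102
e=2: even, s = (-102)*2+2 = -202

-202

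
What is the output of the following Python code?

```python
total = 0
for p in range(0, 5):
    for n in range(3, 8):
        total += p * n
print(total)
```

250

p=0,n=3: total = 0+0 = 0
p=0,n=4: total = 0+0 = 0
p=0,n=5: total = 0+0 = 0
p=0,n=6: total = 0+0 = 0
p=0,n=7: total = 0+0 = 0
p=1,n=3: total = 0+3 = 3
p=1,n=4: total = 3+4 = 7
p=1,n=5: total = 7+5 = 12
p=1,n=6: total = 12+6 = 18
p=1,n=7: total = 18+7 = 25
p=2,n=3: total = 25+6 = 31
p=2,n=4: total = 31+8 = 39
p=2,n=5: total = 39+10 = 49
p=2,n=6: total = 49+12 = 61
p=2,n=7: total = 61+14 = 75
p=3,n=3: total = 75+9 = 84
p=3,n=4: total = 84+12 = 96
p=3,n=5: total = 96+15 = 111
p=3,n=6: total = 111+18 = 129
p=3,n=7: total = 129+21 = 150
p=4,n=3: total = 150+12 = 162
p=4,n=4: total = 162+16 = 178
p=4,n=5: total = 178+20 = 198
p=4,n=6: total = 198+24 = 222
p=4,n=7: total = 222+28 = 250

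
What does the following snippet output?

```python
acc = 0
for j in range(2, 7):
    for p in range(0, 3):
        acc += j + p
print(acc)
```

75

j=2,p=0: acc = 0+2 = 2
j=2,p=1: acc = 2+3 = 5
j=2,p=2: acc = 5+4 = 9
j=3,p=0: acc = 9+3 = 12
j=3,p=1: acc = 12+4 = 16
j=3,p=2: acc = 16+5 = 21
j=4,p=0: acc = 21+4 = 25
j=4,p=1: acc = 25+5 = 30
j=4,p=2: acc = 30+6 = 36
j=5,p=0: acc = 36+5 = 41
j=5,p=1: acc = 41+6 = 47
j=5,p=2: acc = 47+7 = 54
j=6,p=0: acc = 54+6 = 60
j=6,p=1: acc = 60+7 = 67
j=6,p=2: acc = 67+8 = 75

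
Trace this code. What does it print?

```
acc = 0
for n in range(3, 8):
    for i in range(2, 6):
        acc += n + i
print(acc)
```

n=3,i=2: acc = 0+5 = 5
n=3,i=3: acc = 5+6 = 11
n=3,i=4: acc = 11+7 = 18
n=3,i=5: acc = 18+8 = 26
n=4,i=2: acc = 26+6 = 32
n=4,i=3: acc = 32+7 = 39
n=4,i=4: acc = 39+8 = 47
n=4,i=5: acc = 47+9 = 56
n=5,i=2: acc = 56+7 = 63
n=5,i=3: acc = 63+8 = 71
n=5,i=4: acc = 71+9 = 80
n=5,i=5: acc = 80+10 = 90
n=6,i=2: acc = 90+8 = 98
n=6,i=3: acc = 98+9 = 107
n=6,i=4: acc = 107+10 = 117
n=6,i=5: acc = 117+11 = 128
n=7,i=2: acc = 128+9 = 137
n=7,i=3: acc = 137+10 = 147
n=7,i=4: acc = 147+11 = 158
n=7,i=5: acc = 158+12 = 170

170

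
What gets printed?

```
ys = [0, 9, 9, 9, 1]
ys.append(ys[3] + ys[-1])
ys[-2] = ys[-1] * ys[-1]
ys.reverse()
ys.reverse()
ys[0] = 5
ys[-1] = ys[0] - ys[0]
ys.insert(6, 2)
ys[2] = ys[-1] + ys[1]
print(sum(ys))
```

append ys[3]+ys[-1] = 9+1 = 10 → [0, 9, 9, 9, 1, 10]
ys[-2] = ys[-1]*ys[-1] = 10*10 = 100 → [0, 9, 9, 9, 100, 10]
reverse → [10, 100, 9, 9, 9, 0]
reverse → [0, 9, 9, 9, 100, 10]
ys[0] = 5 → [5, 9, 9, 9, 100, 10]
ys[-1] = ys[0]-ys[0] = 5-5 = 0 → [5, 9, 9, 9, 100, 0]
insert 2 at 6 → [5, 9, 9, 9, 100, 0, 2]
ys[2] = ys[-1]+ys[1] = 2+9 = 11 → [5, 9, 11, 9, 100, 0, 2]
sum = 136

136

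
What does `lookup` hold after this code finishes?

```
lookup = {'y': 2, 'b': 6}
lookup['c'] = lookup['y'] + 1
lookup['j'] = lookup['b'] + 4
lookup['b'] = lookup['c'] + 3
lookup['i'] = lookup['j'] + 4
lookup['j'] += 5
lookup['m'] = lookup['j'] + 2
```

{'y': 2, 'b': 6, 'c': 3, 'j': 15, 'i': 14, 'm': 17}

lookup['c'] = lookup['y']+1 = 3 → {'y': 2, 'b': 6, 'c': 3}
lookup['j'] = lookup['b']+4 = 10 → {'y': 2, 'b': 6, 'c': 3, 'j': 10}
lookup['b'] = lookup['c']+3 = 6 → {'y': 2, 'b': 6, 'c': 3, 'j': 10}
lookup['i'] = lookup['j']+4 = 14 → {'y': 2, 'b': 6, 'c': 3, 'j': 10, 'i': 14}
lookup['j'] = 10+5 = 15 → {'y': 2, 'b': 6, 'c': 3, 'j': 15, 'i': 14}
lookup['m'] = lookup['j']+2 = 17 → {'y': 2, 'b': 6, 'c': 3, 'j': 15, 'i': 14, 'm': 17}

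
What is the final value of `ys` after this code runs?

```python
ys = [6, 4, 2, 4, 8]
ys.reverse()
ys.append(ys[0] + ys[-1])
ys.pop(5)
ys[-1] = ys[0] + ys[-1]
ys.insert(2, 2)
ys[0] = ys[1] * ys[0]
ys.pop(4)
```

reverse → [8, 4, 2, 4, 6]
append ys[0]+ys[-1] = 8+6 = 14 → [8, 4, 2, 4, 6, 14]
pop(5) removes 14 → [8, 4, 2, 4, 6]
ys[-1] = ys[0]+ys[-1] = 8+6 = 14 → [8, 4, 2, 4, 14]
insert 2 at 2 → [8, 4, 2, 2, 4, 14]
ys[0] = ys[1]*ys[0] = 4*8 = 32 → [32, 4, 2, 2, 4, 14]
pop(4) removes 4 → [32, 4, 2, 2, 14]

[32, 4, 2, 2, 14]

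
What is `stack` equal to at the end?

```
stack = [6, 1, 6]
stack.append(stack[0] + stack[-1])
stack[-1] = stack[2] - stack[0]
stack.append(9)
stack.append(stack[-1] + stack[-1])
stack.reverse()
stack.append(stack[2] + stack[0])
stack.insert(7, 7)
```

[18, 9, 0, 6, 1, 6, 18, 7]

append stack[0]+stack[-1] = 6+6 = 12 → [6, 1, 6, 12]
stack[-1] = stack[2]-stack[0] = 6-6 = 0 → [6, 1, 6, 0]
append 9 → [6, 1, 6, 0, 9]
append stack[-1]+stack[-1] = 9+9 = 18 → [6, 1, 6, 0, 9, 18]
reverse → [18, 9, 0, 6, 1, 6]
append stack[2]+stack[0] = 0+18 = 18 → [18, 9, 0, 6, 1, 6, 18]
insert 7 at 7 → [18, 9, 0, 6, 1, 6, 18, 7]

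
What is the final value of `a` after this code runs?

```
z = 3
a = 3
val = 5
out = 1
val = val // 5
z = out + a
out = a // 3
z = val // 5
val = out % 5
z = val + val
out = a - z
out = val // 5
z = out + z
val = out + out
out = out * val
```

val = 5//5 = 1
z = 1+3 = 4
out = 3//3 = 1
z = 1//5 = 0
val = 1%5 = 1
z = 1+1 = 2
out = 3-2 = 1
out = 1//5 = 0
z = 0+2 = 2
val = 0+0 = 0
out = 0*0 = 0

3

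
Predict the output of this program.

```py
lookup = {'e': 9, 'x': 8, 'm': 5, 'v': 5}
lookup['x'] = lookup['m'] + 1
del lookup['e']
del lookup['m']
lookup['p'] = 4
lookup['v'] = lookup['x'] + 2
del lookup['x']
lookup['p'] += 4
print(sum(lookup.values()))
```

16

lookup['x'] = lookup['m']+1 = 6 → {'e': 9, 'x': 6, 'm': 5, 'v': 5}
del 'e' → {'x': 6, 'm': 5, 'v': 5}
del 'm' → {'x': 6, 'v': 5}
lookup['p'] = 4 → {'x': 6, 'v': 5, 'p': 4}
lookup['v'] = lookup['x']+2 = 8 → {'x': 6, 'v': 8, 'p': 4}
del 'x' → {'v': 8, 'p': 4}
lookup['p'] = 4+4 = 8 → {'v': 8, 'p': 8}
sum of values = 16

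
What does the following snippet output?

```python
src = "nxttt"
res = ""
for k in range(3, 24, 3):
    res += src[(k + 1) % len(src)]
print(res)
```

k=3: add src[4]='t' → 't'
k=6: add src[2]='t' → 'tt'
k=9: add src[0]='n' → 'ttn'
k=12: add src[3]='t' → 'ttnt'
k=15: add src[1]='x' → 'ttntx'
k=18: add src[4]='t' → 'ttntxt'
k=21: add src[2]='t' → 'ttntxtt'

ttntxtt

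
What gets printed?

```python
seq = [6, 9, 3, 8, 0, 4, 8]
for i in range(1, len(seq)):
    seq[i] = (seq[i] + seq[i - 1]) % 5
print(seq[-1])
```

3

i=1: seq[1] = (9+6)%5 = 0 → [6, 0, 3, 8, 0, 4, 8]
i=2: seq[2] = (3+0)%5 = 3 → [6, 0, 3, 8, 0, 4, 8]
i=3: seq[3] = (8+3)%5 = 1 → [6, 0, 3, 1, 0, 4, 8]
i=4: seq[4] = (0+1)%5 = 1 → [6, 0, 3, 1, 1, 4, 8]
i=5: seq[5] = (4+1)%5 = 0 → [6, 0, 3, 1, 1, 0, 8]
i=6: seq[6] = (8+0)%5 = 3 → [6, 0, 3, 1, 1, 0, 3]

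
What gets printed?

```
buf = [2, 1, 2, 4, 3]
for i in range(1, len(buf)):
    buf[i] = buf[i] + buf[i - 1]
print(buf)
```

[2, 3, 5, 9, 12]

i=1: buf[1] = 1+2 = 3 → [2, 3, 2, 4, 3]
i=2: buf[2] = 2+3 = 5 → [2, 3, 5, 4, 3]
i=3: buf[3] = 4+5 = 9 → [2, 3, 5, 9, 3]
i=4: buf[4] = 3+9 = 12 → [2, 3, 5, 9, 12]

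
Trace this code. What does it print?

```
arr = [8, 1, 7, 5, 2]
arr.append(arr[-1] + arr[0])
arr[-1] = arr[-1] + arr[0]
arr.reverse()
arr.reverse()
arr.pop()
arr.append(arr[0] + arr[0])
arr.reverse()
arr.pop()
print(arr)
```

append arr[-1]+arr[0] = 2+8 = 10 → [8, 1, 7, 5, 2, 10]
arr[-1] = arr[-1]+arr[0] = 10+8 = 18 → [8, 1, 7, 5, 2, 18]
reverse → [18, 2, 5, 7, 1, 8]
reverse → [8, 1, 7, 5, 2, 18]
pop() removes 18 → [8, 1, 7, 5, 2]
append arr[0]+arr[0] = 8+8 = 16 → [8, 1, 7, 5, 2, 16]
reverse → [16, 2, 5, 7, 1, 8]
pop() removes 8 → [16, 2, 5, 7, 1]

[16, 2, 5, 7, 1]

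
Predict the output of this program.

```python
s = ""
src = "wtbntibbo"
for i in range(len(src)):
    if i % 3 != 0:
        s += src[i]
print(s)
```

tbtibo

i=0: skip
i=1: add 't' → 't'
i=2: add 'b' → 'tb'
i=3: skip
i=4: add 't' → 'tbt'
i=5: add 'i' → 'tbti'
i=6: skip
i=7: add 'b' → 'tbtib'
i=8: add 'o' → 'tbtibo'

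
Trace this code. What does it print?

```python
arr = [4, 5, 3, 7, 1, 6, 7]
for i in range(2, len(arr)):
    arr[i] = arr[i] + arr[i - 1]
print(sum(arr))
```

99

i=2: arr[2] = 3+5 = 8 → [4, 5, 8, 7, 1, 6, 7]
i=3: arr[3] = 7+8 = 15 → [4, 5, 8, 15, 1, 6, 7]
i=4: arr[4] = 1+15 = 16 → [4, 5, 8, 15, 16, 6, 7]
i=5: arr[5] = 6+16 = 22 → [4, 5, 8, 15, 16, 22, 7]
i=6: arr[6] = 7+22 = 29 → [4, 5, 8, 15, 16, 22, 29]
sum = 99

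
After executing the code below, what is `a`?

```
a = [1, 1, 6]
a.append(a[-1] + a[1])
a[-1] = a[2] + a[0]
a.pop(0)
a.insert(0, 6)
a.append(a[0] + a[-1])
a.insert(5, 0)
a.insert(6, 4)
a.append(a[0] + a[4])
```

[6, 1, 6, 7, 13, 0, 4, 19]

append a[-1]+a[1] = 6+1 = 7 → [1, 1, 6, 7]
a[-1] = a[2]+a[0] = 6+1 = 7 → [1, 1, 6, 7]
pop(0) removes 1 → [1, 6, 7]
insert 6 at 0 → [6, 1, 6, 7]
append a[0]+a[-1] = 6+7 = 13 → [6, 1, 6, 7, 13]
insert 0 at 5 → [6, 1, 6, 7, 13, 0]
insert 4 at 6 → [6, 1, 6, 7, 13, 0, 4]
append a[0]+a[4] = 6+13 = 19 → [6, 1, 6, 7, 13, 0, 4, 19]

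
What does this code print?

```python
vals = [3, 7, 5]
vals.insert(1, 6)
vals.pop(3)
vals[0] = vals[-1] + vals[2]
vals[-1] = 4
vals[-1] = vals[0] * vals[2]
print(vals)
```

[14, 6, 56]

insert 6 at 1 → [3, 6, 7, 5]
pop(3) removes 5 → [3, 6, 7]
vals[0] = vals[-1]+vals[2] = 7+7 = 14 → [14, 6, 7]
vals[-1] = 4 → [14, 6, 4]
vals[-1] = vals[0]*vals[2] = 14*4 = 56 → [14, 6, 56]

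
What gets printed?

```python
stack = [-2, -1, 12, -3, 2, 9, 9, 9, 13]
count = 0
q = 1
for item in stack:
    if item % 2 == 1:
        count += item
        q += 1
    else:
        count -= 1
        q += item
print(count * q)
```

item=-2: not odd, count = 0-1 = -1; q=-1
item=-1: odd, count = (-1)+(-1) = -2; q=0
item=12: not odd, count = (-2)-1 = -3; q=12
item=-3: odd, count = (-3)+(-3) = -6; q=13
item=2: not odd, count = (-6)-1 = -7; q=15
item=9: odd, count = (-7)+9 = 2; q=16
item=9: odd, count = 2+9 = 11; q=17
item=9: odd, count = 11+9 = 20; q=18
item=13: odd, count = 20+13 = 33; q=19
count*q = 33*19 = 627

627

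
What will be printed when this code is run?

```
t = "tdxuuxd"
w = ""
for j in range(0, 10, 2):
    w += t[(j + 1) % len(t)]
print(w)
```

j=0: add t[1]='d' → 'd'
j=2: add t[3]='u' → 'du'
j=4: add t[5]='x' → 'dux'
j=6: add t[0]='t' → 'duxt'
j=8: add t[2]='x' → 'duxtx'

duxtx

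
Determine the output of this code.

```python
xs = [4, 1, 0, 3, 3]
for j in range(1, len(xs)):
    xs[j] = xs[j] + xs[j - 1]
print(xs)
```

j=1: xs[1] = 1+4 = 5 → [4, 5, 0, 3, 3]
j=2: xs[2] = 0+5 = 5 → [4, 5, 5, 3, 3]
j=3: xs[3] = 3+5 = 8 → [4, 5, 5, 8, 3]
j=4: xs[4] = 3+8 = 11 → [4, 5, 5, 8, 11]

[4, 5, 5, 8, 11]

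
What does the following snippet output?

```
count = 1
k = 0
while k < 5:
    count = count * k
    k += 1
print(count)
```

k=0: count = 1*0 = 0
k=1: count = 0*1 = 0
k=2: count = 0*2 = 0
k=3: count = 0*3 = 0
k=4: count = 0*4 = 0

0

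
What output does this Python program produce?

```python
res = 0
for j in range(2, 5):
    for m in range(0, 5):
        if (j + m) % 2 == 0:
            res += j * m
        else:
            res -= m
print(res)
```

j=2,m=0: even sum, res = 0+0 = 0
j=2,m=1: odd sum, res = 0-1 = -1
j=2,m=2: even sum, res = (-1)+4 = 3
j=2,m=3: odd sum, res = 3-3 = 0
j=2,m=4: even sum, res = 0+8 = 8
j=3,m=0: odd sum, res = 8-0 = 8
j=3,m=1: even sum, res = 8+3 = 11
j=3,m=2: odd sum, res = 11-2 = 9
j=3,m=3: even sum, res = 9+9 = 18
j=3,m=4: odd sum, res = 18-4 = 14
j=4,m=0: even sum, res = 14+0 = 14
j=4,m=1: odd sum, res = 14-1 = 13
j=4,m=2: even sum, res = 13+8 = 21
j=4,m=3: odd sum, res = 21-3 = 18
j=4,m=4: even sum, res = 18+16 = 34

34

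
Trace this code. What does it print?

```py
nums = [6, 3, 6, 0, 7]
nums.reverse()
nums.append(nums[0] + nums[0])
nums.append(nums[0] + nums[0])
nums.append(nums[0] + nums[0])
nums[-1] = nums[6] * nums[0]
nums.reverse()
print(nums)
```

[98, 14, 14, 6, 3, 6, 0, 7]

reverse → [7, 0, 6, 3, 6]
append nums[0]+nums[0] = 7+7 = 14 → [7, 0, 6, 3, 6, 14]
append nums[0]+nums[0] = 7+7 = 14 → [7, 0, 6, 3, 6, 14, 14]
append nums[0]+nums[0] = 7+7 = 14 → [7, 0, 6, 3, 6, 14, 14, 14]
nums[-1] = nums[6]*nums[0] = 14*7 = 98 → [7, 0, 6, 3, 6, 14, 14, 98]
reverse → [98, 14, 14, 6, 3, 6, 0, 7]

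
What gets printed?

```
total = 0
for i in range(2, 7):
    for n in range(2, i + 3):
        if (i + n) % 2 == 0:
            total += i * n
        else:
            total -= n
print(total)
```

235

i=2,n=2: even sum, total = 0+4 = 4
i=2,n=3: odd sum, total = 4-3 = 1
i=2,n=4: even sum, total = 1+8 = 9
i=3,n=2: odd sum, total = 9-2 = 7
i=3,n=3: even sum, total = 7+9 = 16
i=3,n=4: odd sum, total = 16-4 = 12
i=3,n=5: even sum, total = 12+15 = 27
i=4,n=2: even sum, total = 27+8 = 35
i=4,n=3: odd sum, total = 35-3 = 32
i=4,n=4: even sum, total = 32+16 = 48
i=4,n=5: odd sum, total = 48-5 = 43
i=4,n=6: even sum, total = 43+24 = 67
i=5,n=2: odd sum, total = 67-2 = 65
i=5,n=3: even sum, total = 65+15 = 80
i=5,n=4: odd sum, total = 80-4 = 76
i=5,n=5: even sum, total = 76+25 = 101
i=5,n=6: odd sum, total = 101-6 = 95
i=5,n=7: even sum, total = 95+35 = 130
i=6,n=2: even sum, total = 130+12 = 142
i=6,n=3: odd sum, total = 142-3 = 139
i=6,n=4: even sum, total = 139+24 = 163
i=6,n=5: odd sum, total = 163-5 = 158
i=6,n=6: even sum, total = 158+36 = 194
i=6,n=7: odd sum, total = 194-7 = 187
i=6,n=8: even sum, total = 187+48 = 235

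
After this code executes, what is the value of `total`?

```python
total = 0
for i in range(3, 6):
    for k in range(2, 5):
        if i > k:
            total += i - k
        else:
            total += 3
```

19

i=3,k=2: 3>2, total = 0+1 = 1
i=3,k=3: not 3>3, total = 1+3 = 4
i=3,k=4: not 3>4, total = 4+3 = 7
i=4,k=2: 4>2, total = 7+2 = 9
i=4,k=3: 4>3, total = 9+1 = 10
i=4,k=4: not 4>4, total = 10+3 = 13
i=5,k=2: 5>2, total = 13+3 = 16
i=5,k=3: 5>3, total = 16+2 = 18
i=5,k=4: 5>4, total = 18+1 = 19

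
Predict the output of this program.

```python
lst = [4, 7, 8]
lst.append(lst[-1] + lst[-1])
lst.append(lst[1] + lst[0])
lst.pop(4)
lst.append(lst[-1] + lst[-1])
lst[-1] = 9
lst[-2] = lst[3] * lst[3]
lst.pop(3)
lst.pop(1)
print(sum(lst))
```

21

append lst[-1]+lst[-1] = 8+8 = 16 → [4, 7, 8, 16]
append lst[1]+lst[0] = 7+4 = 11 → [4, 7, 8, 16, 11]
pop(4) removes 11 → [4, 7, 8, 16]
append lst[-1]+lst[-1] = 16+16 = 32 → [4, 7, 8, 16, 32]
lst[-1] = 9 → [4, 7, 8, 16, 9]
lst[-2] = lst[3]*lst[3] = 16*16 = 256 → [4, 7, 8, 256, 9]
pop(3) removes 256 → [4, 7, 8, 9]
pop(1) removes 7 → [4, 8, 9]
sum = 21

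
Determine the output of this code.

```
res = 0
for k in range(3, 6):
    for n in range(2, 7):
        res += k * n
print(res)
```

240

k=3,n=2: res = 0+6 = 6
k=3,n=3: res = 6+9 = 15
k=3,n=4: res = 15+12 = 27
k=3,n=5: res = 27+15 = 42
k=3,n=6: res = 42+18 = 60
k=4,n=2: res = 60+8 = 68
k=4,n=3: res = 68+12 = 80
k=4,n=4: res = 80+16 = 96
k=4,n=5: res = 96+20 = 116
k=4,n=6: res = 116+24 = 140
k=5,n=2: res = 140+10 = 150
k=5,n=3: res = 150+15 = 165
k=5,n=4: res = 165+20 = 185
k=5,n=5: res = 185+25 = 210
k=5,n=6: res = 210+30 = 240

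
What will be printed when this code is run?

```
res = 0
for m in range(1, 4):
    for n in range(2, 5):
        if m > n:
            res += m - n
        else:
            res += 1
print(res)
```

9

m=1,n=2: not 1>2, res = 0+1 = 1
m=1,n=3: not 1>3, res = 1+1 = 2
m=1,n=4: not 1>4, res = 2+1 = 3
m=2,n=2: not 2>2, res = 3+1 = 4
m=2,n=3: not 2>3, res = 4+1 = 5
m=2,n=4: not 2>4, res = 5+1 = 6
m=3,n=2: 3>2, res = 6+1 = 7
m=3,n=3: not 3>3, res = 7+1 = 8
m=3,n=4: not 3>4, res = 8+1 = 9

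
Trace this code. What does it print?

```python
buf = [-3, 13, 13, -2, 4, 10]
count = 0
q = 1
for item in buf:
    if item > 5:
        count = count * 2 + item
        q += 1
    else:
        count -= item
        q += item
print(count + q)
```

111

item=-3: not >5, count = 0-(-3) = 3; q=-2
item=13: >5, count = 3*2+13 = 19; q=-1
item=13: >5, count = 19*2+13 = 51; q=0
item=-2: not >5, count = 51-(-2) = 53; q=-2
item=4: not >5, count = 53-4 = 49; q=2
item=10: >5, count = 49*2+10 = 108; q=3
count+q = 108+3 = 111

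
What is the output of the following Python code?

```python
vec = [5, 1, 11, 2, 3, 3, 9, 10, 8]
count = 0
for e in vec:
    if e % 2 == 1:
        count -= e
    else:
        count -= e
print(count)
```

-52

e=5: odd, count = 0-5 = -5
e=1: odd, count = (-5)-1 = -6
e=11: odd, count = (-6)-11 = -17
e=2: not odd, count = (-17)-2 = -19
e=3: odd, count = (-19)-3 = -22
e=3: odd, count = (-22)-3 = -25
e=9: odd, count = (-25)-9 = -34
e=10: not odd, count = (-34)-10 = -44
e=8: not odd, count = (-44)-8 = -52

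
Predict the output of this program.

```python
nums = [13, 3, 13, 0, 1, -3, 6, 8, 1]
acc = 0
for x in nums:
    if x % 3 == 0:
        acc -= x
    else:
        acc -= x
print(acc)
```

-42

x=13: not %3==0, acc = 0-13 = -13
x=3: %3==0, acc = (-13)-3 = -16
x=13: not %3==0, acc = (-16)-13 = -29
x=0: %3==0, acc = (-29)-0 = -29
x=1: not %3==0, acc = (-29)-1 = -30
x=-3: %3==0, acc = (-30)-(-3) = -27
x=6: %3==0, acc = (-27)-6 = -33
x=8: not %3==0, acc = (-33)-8 = -41
x=1: not %3==0, acc = (-41)-1 = -42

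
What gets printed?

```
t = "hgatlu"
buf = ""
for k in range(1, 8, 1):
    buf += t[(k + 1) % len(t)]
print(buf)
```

k=1: add t[2]='a' → 'a'
k=2: add t[3]='t' → 'at'
k=3: add t[4]='l' → 'atl'
k=4: add t[5]='u' → 'atlu'
k=5: add t[0]='h' → 'atluh'
k=6: add t[1]='g' → 'atluhg'
k=7: add t[2]='a' → 'atluhga'

atluhga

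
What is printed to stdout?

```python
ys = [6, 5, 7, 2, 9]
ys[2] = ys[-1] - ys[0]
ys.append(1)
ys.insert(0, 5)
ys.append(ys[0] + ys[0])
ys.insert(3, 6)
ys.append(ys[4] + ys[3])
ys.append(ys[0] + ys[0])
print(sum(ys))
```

66

ys[2] = ys[-1]-ys[0] = 9-6 = 3 → [6, 5, 3, 2, 9]
append 1 → [6, 5, 3, 2, 9, 1]
insert 5 at 0 → [5, 6, 5, 3, 2, 9, 1]
append ys[0]+ys[0] = 5+5 = 10 → [5, 6, 5, 3, 2, 9, 1, 10]
insert 6 at 3 → [5, 6, 5, 6, 3, 2, 9, 1, 10]
append ys[4]+ys[3] = 3+6 = 9 → [5, 6, 5, 6, 3, 2, 9, 1, 10, 9]
append ys[0]+ys[0] = 5+5 = 10 → [5, 6, 5, 6, 3, 2, 9, 1, 10, 9, 10]
sum = 66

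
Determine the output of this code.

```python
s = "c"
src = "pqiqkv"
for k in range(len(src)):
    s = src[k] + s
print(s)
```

k=0: prepend 'p' → 'pc'
k=1: prepend 'q' → 'qpc'
k=2: prepend 'i' → 'iqpc'
k=3: prepend 'q' → 'qiqpc'
k=4: prepend 'k' → 'kqiqpc'
k=5: prepend 'v' → 'vkqiqpc'

vkqiqpc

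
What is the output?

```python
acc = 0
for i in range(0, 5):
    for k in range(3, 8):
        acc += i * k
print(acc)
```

250

i=0,k=3: acc = 0+0 = 0
i=0,k=4: acc = 0+0 = 0
i=0,k=5: acc = 0+0 = 0
i=0,k=6: acc = 0+0 = 0
i=0,k=7: acc = 0+0 = 0
i=1,k=3: acc = 0+3 = 3
i=1,k=4: acc = 3+4 = 7
i=1,k=5: acc = 7+5 = 12
i=1,k=6: acc = 12+6 = 18
i=1,k=7: acc = 18+7 = 25
i=2,k=3: acc = 25+6 = 31
i=2,k=4: acc = 31+8 = 39
i=2,k=5: acc = 39+10 = 49
i=2,k=6: acc = 49+12 = 61
i=2,k=7: acc = 61+14 = 75
i=3,k=3: acc = 75+9 = 84
i=3,k=4: acc = 84+12 = 96
i=3,k=5: acc = 96+15 = 111
i=3,k=6: acc = 111+18 = 129
i=3,k=7: acc = 129+21 = 150
i=4,k=3: acc = 150+12 = 162
i=4,k=4: acc = 162+16 = 178
i=4,k=5: acc = 178+20 = 198
i=4,k=6: acc = 198+24 = 222
i=4,k=7: acc = 222+28 = 250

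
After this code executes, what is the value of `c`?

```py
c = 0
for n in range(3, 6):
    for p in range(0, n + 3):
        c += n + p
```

150

n=3,p=0: c = 0+3 = 3
n=3,p=1: c = 3+4 = 7
n=3,p=2: c = 7+5 = 12
n=3,p=3: c = 12+6 = 18
n=3,p=4: c = 18+7 = 25
n=3,p=5: c = 25+8 = 33
n=4,p=0: c = 33+4 = 37
n=4,p=1: c = 37+5 = 42
n=4,p=2: c = 42+6 = 48
n=4,p=3: c = 48+7 = 55
n=4,p=4: c = 55+8 = 63
n=4,p=5: c = 63+9 = 72
n=4,p=6: c = 72+10 = 82
n=5,p=0: c = 82+5 = 87
n=5,p=1: c = 87+6 = 93
n=5,p=2: c = 93+7 = 100
n=5,p=3: c = 100+8 = 108
n=5,p=4: c = 108+9 = 117
n=5,p=5: c = 117+10 = 127
n=5,p=6: c = 127+11 = 138
n=5,p=7: c = 138+12 = 150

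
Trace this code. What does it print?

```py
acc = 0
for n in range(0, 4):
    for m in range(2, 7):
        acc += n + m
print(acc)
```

110

n=0,m=2: acc = 0+2 = 2
n=0,m=3: acc = 2+3 = 5
n=0,m=4: acc = 5+4 = 9
n=0,m=5: acc = 9+5 = 14
n=0,m=6: acc = 14+6 = 20
n=1,m=2: acc = 20+3 = 23
n=1,m=3: acc = 23+4 = 27
n=1,m=4: acc = 27+5 = 32
n=1,m=5: acc = 32+6 = 38
n=1,m=6: acc = 38+7 = 45
n=2,m=2: acc = 45+4 = 49
n=2,m=3: acc = 49+5 = 54
n=2,m=4: acc = 54+6 = 60
n=2,m=5: acc = 60+7 = 67
n=2,m=6: acc = 67+8 = 75
n=3,m=2: acc = 75+5 = 80
n=3,m=3: acc = 80+6 = 86
n=3,m=4: acc = 86+7 = 93
n=3,m=5: acc = 93+8 = 101
n=3,m=6: acc = 101+9 = 110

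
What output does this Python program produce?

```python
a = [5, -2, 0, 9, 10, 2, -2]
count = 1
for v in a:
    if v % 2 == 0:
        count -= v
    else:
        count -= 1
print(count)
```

-9

v=5: not even, count = 1-1 = 0
v=-2: even, count = 0-(-2) = 2
v=0: even, count = 2-0 = 2
v=9: not even, count = 2-1 = 1
v=10: even, count = 1-10 = -9
v=2: even, count = (-9)-2 = -11
v=-2: even, count = (-11)-(-2) = -9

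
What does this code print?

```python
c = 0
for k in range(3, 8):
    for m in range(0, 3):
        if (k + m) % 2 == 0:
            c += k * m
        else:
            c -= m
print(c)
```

k=3,m=0: odd sum, c = 0-0 = 0
k=3,m=1: even sum, c = 0+3 = 3
k=3,m=2: odd sum, c = 3-2 = 1
k=4,m=0: even sum, c = 1+0 = 1
k=4,m=1: odd sum, c = 1-1 = 0
k=4,m=2: even sum, c = 0+8 = 8
k=5,m=0: odd sum, c = 8-0 = 8
k=5,m=1: even sum, c = 8+5 = 13
k=5,m=2: odd sum, c = 13-2 = 11
k=6,m=0: even sum, c = 11+0 = 11
k=6,m=1: odd sum, c = 11-1 = 10
k=6,m=2: even sum, c = 10+12 = 22
k=7,m=0: odd sum, c = 22-0 = 22
k=7,m=1: even sum, c = 22+7 = 29
k=7,m=2: odd sum, c = 29-2 = 27

27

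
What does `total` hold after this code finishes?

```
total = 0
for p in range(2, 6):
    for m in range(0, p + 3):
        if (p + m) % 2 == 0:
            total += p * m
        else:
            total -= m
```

p=2,m=0: even sum, total = 0+0 = 0
p=2,m=1: odd sum, total = 0-1 = -1
p=2,m=2: even sum, total = (-1)+4 = 3
p=2,m=3: odd sum, total = 3-3 = 0
p=2,m=4: even sum, total = 0+8 = 8
p=3,m=0: odd sum, total = 8-0 = 8
p=3,m=1: even sum, total = 8+3 = 11
p=3,m=2: odd sum, total = 11-2 = 9
p=3,m=3: even sum, total = 9+9 = 18
p=3,m=4: odd sum, total = 18-4 = 14
p=3,m=5: even sum, total = 14+15 = 29
p=4,m=0: even sum, total = 29+0 = 29
p=4,m=1: odd sum, total = 29-1 = 28
p=4,m=2: even sum, total = 28+8 = 36
p=4,m=3: odd sum, total = 36-3 = 33
p=4,m=4: even sum, total = 33+16 = 49
p=4,m=5: odd sum, total = 49-5 = 44
p=4,m=6: even sum, total = 44+24 = 68
p=5,m=0: odd sum, total = 68-0 = 68
p=5,m=1: even sum, total = 68+5 = 73
p=5,m=2: odd sum, total = 73-2 = 71
p=5,m=3: even sum, total = 71+15 = 86
p=5,m=4: odd sum, total = 86-4 = 82
p=5,m=5: even sum, total = 82+25 = 107
p=5,m=6: odd sum, total = 107-6 = 101
p=5,m=7: even sum, total = 101+35 = 136

136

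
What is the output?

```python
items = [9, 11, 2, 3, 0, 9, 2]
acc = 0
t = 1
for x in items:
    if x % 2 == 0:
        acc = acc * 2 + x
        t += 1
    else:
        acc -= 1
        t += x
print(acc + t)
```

24

x=9: not even, acc = 0-1 = -1; t=10
x=11: not even, acc = (-1)-1 = -2; t=21
x=2: even, acc = (-2)*2+2 = -2; t=22
x=3: not even, acc = (-2)-1 = -3; t=25
x=0: even, acc = (-3)*2+0 = -6; t=26
x=9: not even, acc = (-6)-1 = -7; t=35
x=2: even, acc = (-7)*2+2 = -12; t=36
acc+t = (-12)+36 = 24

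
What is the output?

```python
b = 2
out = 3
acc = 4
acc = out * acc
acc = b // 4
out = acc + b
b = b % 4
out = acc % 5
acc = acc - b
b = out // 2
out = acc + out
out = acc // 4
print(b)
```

acc = 3*4 = 12
acc = 2//4 = 0
out = 0+2 = 2
b = 2%4 = 2
out = 0%5 = 0
acc = 0-2 = -2
b = 0//2 = 0
out = (-2)+0 = -2
out = (-2)//4 = -1

0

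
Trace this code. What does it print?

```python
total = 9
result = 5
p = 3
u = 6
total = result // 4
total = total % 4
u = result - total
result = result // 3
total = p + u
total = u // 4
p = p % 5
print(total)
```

1

total = 5//4 = 1
total = 1%4 = 1
u = 5-1 = 4
result = 5//3 = 1
total = 3+4 = 7
total = 4//4 = 1
p = 3%5 = 3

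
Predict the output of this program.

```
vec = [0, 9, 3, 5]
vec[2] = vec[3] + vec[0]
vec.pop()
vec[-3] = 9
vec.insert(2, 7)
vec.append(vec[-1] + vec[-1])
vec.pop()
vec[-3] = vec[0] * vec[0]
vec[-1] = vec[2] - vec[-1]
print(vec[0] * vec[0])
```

vec[2] = vec[3]+vec[0] = 5+0 = 5 → [0, 9, 5, 5]
pop() removes 5 → [0, 9, 5]
vec[-3] = 9 → [9, 9, 5]
insert 7 at 2 → [9, 9, 7, 5]
append vec[-1]+vec[-1] = 5+5 = 10 → [9, 9, 7, 5, 10]
pop() removes 10 → [9, 9, 7, 5]
vec[-3] = vec[0]*vec[0] = 9*9 = 81 → [9, 81, 7, 5]
vec[-1] = vec[2]-vec[-1] = 7-5 = 2 → [9, 81, 7, 2]
vec[0]*vec[0] = 9*9 = 81

81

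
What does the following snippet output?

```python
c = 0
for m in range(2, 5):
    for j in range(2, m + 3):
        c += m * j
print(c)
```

140

m=2,j=2: c = 0+4 = 4
m=2,j=3: c = 4+6 = 10
m=2,j=4: c = 10+8 = 18
m=3,j=2: c = 18+6 = 24
m=3,j=3: c = 24+9 = 33
m=3,j=4: c = 33+12 = 45
m=3,j=5: c = 45+15 = 60
m=4,j=2: c = 60+8 = 68
m=4,j=3: c = 68+12 = 80
m=4,j=4: c = 80+16 = 96
m=4,j=5: c = 96+20 = 116
m=4,j=6: c = 116+24 = 140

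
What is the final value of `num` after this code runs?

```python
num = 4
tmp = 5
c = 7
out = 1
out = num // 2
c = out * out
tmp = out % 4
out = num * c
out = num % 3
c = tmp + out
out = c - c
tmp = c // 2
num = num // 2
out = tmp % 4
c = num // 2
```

out = 4//2 = 2
c = 2*2 = 4
tmp = 2%4 = 2
out = 4*4 = 16
out = 4%3 = 1
c = 2+1 = 3
out = 3-3 = 0
tmp = 3//2 = 1
num = 4//2 = 2
out = 1%4 = 1
c = 2//2 = 1

2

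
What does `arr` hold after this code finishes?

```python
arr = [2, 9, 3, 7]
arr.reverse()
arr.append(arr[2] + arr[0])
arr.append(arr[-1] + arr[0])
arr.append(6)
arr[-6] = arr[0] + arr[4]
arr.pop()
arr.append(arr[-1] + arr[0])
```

[7, 23, 9, 2, 16, 23, 30]

reverse → [7, 3, 9, 2]
append arr[2]+arr[0] = 9+7 = 16 → [7, 3, 9, 2, 16]
append arr[-1]+arr[0] = 16+7 = 23 → [7, 3, 9, 2, 16, 23]
append 6 → [7, 3, 9, 2, 16, 23, 6]
arr[-6] = arr[0]+arr[4] = 7+16 = 23 → [7, 23, 9, 2, 16, 23, 6]
pop() removes 6 → [7, 23, 9, 2, 16, 23]
append arr[-1]+arr[0] = 23+7 = 30 → [7, 23, 9, 2, 16, 23, 30]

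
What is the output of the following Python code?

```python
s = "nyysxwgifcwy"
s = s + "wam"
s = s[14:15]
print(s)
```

+ 'wam' → 'nyysxwgifcwywam'
slice [14:15] → 'm'

m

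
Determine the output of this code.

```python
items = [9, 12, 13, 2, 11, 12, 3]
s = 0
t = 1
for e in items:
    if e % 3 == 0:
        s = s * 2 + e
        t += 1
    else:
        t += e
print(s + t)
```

178

e=9: %3==0, s = 0*2+9 = 9; t=2
e=12: %3==0, s = 9*2+12 = 30; t=3
e=13: not %3==0; t=16
e=2: not %3==0; t=18
e=11: not %3==0; t=29
e=12: %3==0, s = 30*2+12 = 72; t=30
e=3: %3==0, s = 72*2+3 = 147; t=31
s+t = 147+31 = 178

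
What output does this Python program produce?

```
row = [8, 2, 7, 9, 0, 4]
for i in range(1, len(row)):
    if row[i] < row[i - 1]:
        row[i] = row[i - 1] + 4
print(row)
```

i=1: 2<8, row[1] = 8+4 = 12 → [8, 12, 7, 9, 0, 4]
i=2: 7<12, row[2] = 12+4 = 16 → [8, 12, 16, 9, 0, 4]
i=3: 9<16, row[3] = 16+4 = 20 → [8, 12, 16, 20, 0, 4]
i=4: 0<20, row[4] = 20+4 = 24 → [8, 12, 16, 20, 24, 4]
i=5: 4<24, row[5] = 24+4 = 28 → [8, 12, 16, 20, 24, 28]

[8, 12, 16, 20, 24, 28]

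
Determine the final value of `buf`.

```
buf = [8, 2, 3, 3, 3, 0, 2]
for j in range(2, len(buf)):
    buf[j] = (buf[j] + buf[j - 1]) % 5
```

[8, 2, 0, 3, 1, 1, 3]

j=2: buf[2] = (3+2)%5 = 0 → [8, 2, 0, 3, 3, 0, 2]
j=3: buf[3] = (3+0)%5 = 3 → [8, 2, 0, 3, 3, 0, 2]
j=4: buf[4] = (3+3)%5 = 1 → [8, 2, 0, 3, 1, 0, 2]
j=5: buf[5] = (0+1)%5 = 1 → [8, 2, 0, 3, 1, 1, 2]
j=6: buf[6] = (2+1)%5 = 3 → [8, 2, 0, 3, 1, 1, 3]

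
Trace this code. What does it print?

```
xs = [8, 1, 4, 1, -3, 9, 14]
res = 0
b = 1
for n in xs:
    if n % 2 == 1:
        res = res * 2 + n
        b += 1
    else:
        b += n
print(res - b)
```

n=8: not odd; b=9
n=1: odd, res = 0*2+1 = 1; b=10
n=4: not odd; b=14
n=1: odd, res = 1*2+1 = 3; b=15
n=-3: odd, res = 3*2+(-3) = 3; b=16
n=9: odd, res = 3*2+9 = 15; b=17
n=14: not odd; b=31
res-b = 15-31 = -16

-16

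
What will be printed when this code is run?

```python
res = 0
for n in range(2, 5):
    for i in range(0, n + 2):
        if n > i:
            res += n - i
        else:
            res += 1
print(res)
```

n=2,i=0: 2>0, res = 0+2 = 2
n=2,i=1: 2>1, res = 2+1 = 3
n=2,i=2: not 2>2, res = 3+1 = 4
n=2,i=3: not 2>3, res = 4+1 = 5
n=3,i=0: 3>0, res = 5+3 = 8
n=3,i=1: 3>1, res = 8+2 = 10
n=3,i=2: 3>2, res = 10+1 = 11
n=3,i=3: not 3>3, res = 11+1 = 12
n=3,i=4: not 3>4, res = 12+1 = 13
n=4,i=0: 4>0, res = 13+4 = 17
n=4,i=1: 4>1, res = 17+3 = 20
n=4,i=2: 4>2, res = 20+2 = 22
n=4,i=3: 4>3, res = 22+1 = 23
n=4,i=4: not 4>4, res = 23+1 = 24
n=4,i=5: not 4>5, res = 24+1 = 25

25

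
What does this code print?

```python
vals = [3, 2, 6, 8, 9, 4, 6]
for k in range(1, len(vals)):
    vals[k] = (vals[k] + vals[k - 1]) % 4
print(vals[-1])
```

2

k=1: vals[1] = (2+3)%4 = 1 → [3, 1, 6, 8, 9, 4, 6]
k=2: vals[2] = (6+1)%4 = 3 → [3, 1, 3, 8, 9, 4, 6]
k=3: vals[3] = (8+3)%4 = 3 → [3, 1, 3, 3, 9, 4, 6]
k=4: vals[4] = (9+3)%4 = 0 → [3, 1, 3, 3, 0, 4, 6]
k=5: vals[5] = (4+0)%4 = 0 → [3, 1, 3, 3, 0, 0, 6]
k=6: vals[6] = (6+0)%4 = 2 → [3, 1, 3, 3, 0, 0, 2]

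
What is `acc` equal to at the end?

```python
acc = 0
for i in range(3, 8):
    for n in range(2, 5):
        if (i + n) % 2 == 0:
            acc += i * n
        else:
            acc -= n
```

i=3,n=2: odd sum, acc = 0-2 = -2
i=3,n=3: even sum, acc = (-2)+9 = 7
i=3,n=4: odd sum, acc = 7-4 = 3
i=4,n=2: even sum, acc = 3+8 = 11
i=4,n=3: odd sum, acc = 11-3 = 8
i=4,n=4: even sum, acc = 8+16 = 24
i=5,n=2: odd sum, acc = 24-2 = 22
i=5,n=3: even sum, acc = 22+15 = 37
i=5,n=4: odd sum, acc = 37-4 = 33
i=6,n=2: even sum, acc = 33+12 = 45
i=6,n=3: odd sum, acc = 45-3 = 42
i=6,n=4: even sum, acc = 42+24 = 66
i=7,n=2: odd sum, acc = 66-2 = 64
i=7,n=3: even sum, acc = 64+21 = 85
i=7,n=4: odd sum, acc = 85-4 = 81

81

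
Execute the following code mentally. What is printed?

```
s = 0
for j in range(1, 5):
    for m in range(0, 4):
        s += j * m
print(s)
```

60

j=1,m=0: s = 0+0 = 0
j=1,m=1: s = 0+1 = 1
j=1,m=2: s = 1+2 = 3
j=1,m=3: s = 3+3 = 6
j=2,m=0: s = 6+0 = 6
j=2,m=1: s = 6+2 = 8
j=2,m=2: s = 8+4 = 12
j=2,m=3: s = 12+6 = 18
j=3,m=0: s = 18+0 = 18
j=3,m=1: s = 18+3 = 21
j=3,m=2: s = 21+6 = 27
j=3,m=3: s = 27+9 = 36
j=4,m=0: s = 36+0 = 36
j=4,m=1: s = 36+4 = 40
j=4,m=2: s = 40+8 = 48
j=4,m=3: s = 48+12 = 60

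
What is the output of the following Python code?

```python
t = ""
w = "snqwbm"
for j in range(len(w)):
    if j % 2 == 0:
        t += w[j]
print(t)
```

j=0: add 's' → 's'
j=1: skip
j=2: add 'q' → 'sq'
j=3: skip
j=4: add 'b' → 'sqb'
j=5: skip

sqb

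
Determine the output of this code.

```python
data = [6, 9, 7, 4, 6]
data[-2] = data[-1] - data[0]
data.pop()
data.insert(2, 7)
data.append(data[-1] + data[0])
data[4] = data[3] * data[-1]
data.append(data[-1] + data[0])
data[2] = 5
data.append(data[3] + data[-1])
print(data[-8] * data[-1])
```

114

data[-2] = data[-1]-data[0] = 6-6 = 0 → [6, 9, 7, 0, 6]
pop() removes 6 → [6, 9, 7, 0]
insert 7 at 2 → [6, 9, 7, 7, 0]
append data[-1]+data[0] = 0+6 = 6 → [6, 9, 7, 7, 0, 6]
data[4] = data[3]*data[-1] = 7*6 = 42 → [6, 9, 7, 7, 42, 6]
append data[-1]+data[0] = 6+6 = 12 → [6, 9, 7, 7, 42, 6, 12]
data[2] = 5 → [6, 9, 5, 7, 42, 6, 12]
append data[3]+data[-1] = 7+12 = 19 → [6, 9, 5, 7, 42, 6, 12, 19]
data[-8]*data[-1] = 6*19 = 114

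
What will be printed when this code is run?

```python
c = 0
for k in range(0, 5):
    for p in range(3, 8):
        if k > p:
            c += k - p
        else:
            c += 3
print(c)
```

k=0,p=3: not 0>3, c = 0+3 = 3
k=0,p=4: not 0>4, c = 3+3 = 6
k=0,p=5: not 0>5, c = 6+3 = 9
k=0,p=6: not 0>6, c = 9+3 = 12
k=0,p=7: not 0>7, c = 12+3 = 15
k=1,p=3: not 1>3, c = 15+3 = 18
k=1,p=4: not 1>4, c = 18+3 = 21
k=1,p=5: not 1>5, c = 21+3 = 24
k=1,p=6: not 1>6, c = 24+3 = 27
k=1,p=7: not 1>7, c = 27+3 = 30
k=2,p=3: not 2>3, c = 30+3 = 33
k=2,p=4: not 2>4, c = 33+3 = 36
k=2,p=5: not 2>5, c = 36+3 = 39
k=2,p=6: not 2>6, c = 39+3 = 42
k=2,p=7: not 2>7, c = 42+3 = 45
k=3,p=3: not 3>3, c = 45+3 = 48
k=3,p=4: not 3>4, c = 48+3 = 51
k=3,p=5: not 3>5, c = 51+3 = 54
k=3,p=6: not 3>6, c = 54+3 = 57
k=3,p=7: not 3>7, c = 57+3 = 60
k=4,p=3: 4>3, c = 60+1 = 61
k=4,p=4: not 4>4, c = 61+3 = 64
k=4,p=5: not 4>5, c = 64+3 = 67
k=4,p=6: not 4>6, c = 67+3 = 70
k=4,p=7: not 4>7, c = 70+3 = 73

73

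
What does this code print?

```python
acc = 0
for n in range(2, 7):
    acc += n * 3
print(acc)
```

60

n=2: acc = 0+2*3 = 6
n=3: acc = 6+3*3 = 15
n=4: acc = 15+4*3 = 27
n=5: acc = 27+5*3 = 42
n=6: acc = 42+6*3 = 60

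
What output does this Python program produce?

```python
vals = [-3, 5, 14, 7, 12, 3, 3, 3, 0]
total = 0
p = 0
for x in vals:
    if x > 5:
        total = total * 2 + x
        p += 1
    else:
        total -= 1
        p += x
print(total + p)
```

76

x=-3: not >5, total = 0-1 = -1; p=-3
x=5: not >5, total = (-1)-1 = -2; p=2
x=14: >5, total = (-2)*2+14 = 10; p=3
x=7: >5, total = 10*2+7 = 27; p=4
x=12: >5, total = 27*2+12 = 66; p=5
x=3: not >5, total = 66-1 = 65; p=8
x=3: not >5, total = 65-1 = 64; p=11
x=3: not >5, total = 64-1 = 63; p=14
x=0: not >5, total = 63-1 = 62; p=14
total+p = 62+14 = 76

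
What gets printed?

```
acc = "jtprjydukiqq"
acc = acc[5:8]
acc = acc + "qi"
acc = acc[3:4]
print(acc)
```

slice [5:8] → 'ydu'
+ 'qi' → 'yduqi'
slice [3:4] → 'q'

q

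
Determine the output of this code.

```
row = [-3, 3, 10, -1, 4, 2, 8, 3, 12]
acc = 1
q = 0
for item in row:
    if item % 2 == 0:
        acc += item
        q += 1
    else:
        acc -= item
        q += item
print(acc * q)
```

245

item=-3: not even, acc = 1-(-3) = 4; q=-3
item=3: not even, acc = 4-3 = 1; q=0
item=10: even, acc = 1+10 = 11; q=1
item=-1: not even, acc = 11-(-1) = 12; q=0
item=4: even, acc = 12+4 = 16; q=1
item=2: even, acc = 16+2 = 18; q=2
item=8: even, acc = 18+8 = 26; q=3
item=3: not even, acc = 26-3 = 23; q=6
item=12: even, acc = 23+12 = 35; q=7
acc*q = 35*7 = 245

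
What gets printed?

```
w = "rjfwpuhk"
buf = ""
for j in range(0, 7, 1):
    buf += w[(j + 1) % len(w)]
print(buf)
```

jfwpuhk

j=0: add w[1]='j' → 'j'
j=1: add w[2]='f' → 'jf'
j=2: add w[3]='w' → 'jfw'
j=3: add w[4]='p' → 'jfwp'
j=4: add w[5]='u' → 'jfwpu'
j=5: add w[6]='h' → 'jfwpuh'
j=6: add w[7]='k' → 'jfwpuhk'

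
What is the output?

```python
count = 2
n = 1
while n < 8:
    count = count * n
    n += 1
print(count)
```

10080

n=1: count = 2*1 = 2
n=2: count = 2*2 = 4
n=3: count = 4*3 = 12
n=4: count = 12*4 = 48
n=5: count = 48*5 = 240
n=6: count = 240*6 = 1440
n=7: count = 1440*7 = 10080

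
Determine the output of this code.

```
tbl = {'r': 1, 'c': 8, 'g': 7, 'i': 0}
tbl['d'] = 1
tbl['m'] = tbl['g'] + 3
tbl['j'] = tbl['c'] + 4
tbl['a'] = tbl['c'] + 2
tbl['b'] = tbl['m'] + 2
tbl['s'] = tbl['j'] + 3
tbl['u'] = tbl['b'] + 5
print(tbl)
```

tbl['d'] = 1 → {'r': 1, 'c': 8, 'g': 7, 'i': 0, 'd': 1}
tbl['m'] = tbl['g']+3 = 10 → {'r': 1, 'c': 8, 'g': 7, 'i': 0, 'd': 1, 'm': 10}
tbl['j'] = tbl['c']+4 = 12 → {'r': 1, 'c': 8, 'g': 7, 'i': 0, 'd': 1, 'm': 10, 'j': 12}
tbl['a'] = tbl['c']+2 = 10 → {'r': 1, 'c': 8, 'g': 7, 'i': 0, 'd': 1, 'm': 10, 'j': 12, 'a': 10}
tbl['b'] = tbl['m']+2 = 12 → {'r': 1, 'c': 8, 'g': 7, 'i': 0, 'd': 1, 'm': 10, 'j': 12, 'a': 10, 'b': 12}
tbl['s'] = tbl['j']+3 = 15 → {'r': 1, 'c': 8, 'g': 7, 'i': 0, 'd': 1, 'm': 10, 'j': 12, 'a': 10, 'b': 12, 's': 15}
tbl['u'] = tbl['b']+5 = 17 → {'r': 1, 'c': 8, 'g': 7, 'i': 0, 'd': 1, 'm': 10, 'j': 12, 'a': 10, 'b': 12, 's': 15, 'u': 17}

{'r': 1, 'c': 8, 'g': 7, 'i': 0, 'd': 1, 'm': 10, 'j': 12, 'a': 10, 'b': 12, 's': 15, 'u': 17}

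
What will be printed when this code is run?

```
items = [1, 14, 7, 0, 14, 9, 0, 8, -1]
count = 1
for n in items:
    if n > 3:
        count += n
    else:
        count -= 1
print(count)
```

49

n=1: not >3, count = 1-1 = 0
n=14: >3, count = 0+14 = 14
n=7: >3, count = 14+7 = 21
n=0: not >3, count = 21-1 = 20
n=14: >3, count = 20+14 = 34
n=9: >3, count = 34+9 = 43
n=0: not >3, count = 43-1 = 42
n=8: >3, count = 42+8 = 50
n=-1: not >3, count = 50-1 = 49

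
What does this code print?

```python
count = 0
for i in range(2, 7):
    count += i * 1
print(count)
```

20

i=2: count = 0+2*1 = 2
i=3: count = 2+3*1 = 5
i=4: count = 5+4*1 = 9
i=5: count = 9+5*1 = 14
i=6: count = 14+6*1 = 20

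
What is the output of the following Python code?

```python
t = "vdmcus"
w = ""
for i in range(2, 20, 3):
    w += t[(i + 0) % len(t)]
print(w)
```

i=2: add t[2]='m' → 'm'
i=5: add t[5]='s' → 'ms'
i=8: add t[2]='m' → 'msm'
i=11: add t[5]='s' → 'msms'
i=14: add t[2]='m' → 'msmsm'
i=17: add t[5]='s' → 'msmsms'

msmsms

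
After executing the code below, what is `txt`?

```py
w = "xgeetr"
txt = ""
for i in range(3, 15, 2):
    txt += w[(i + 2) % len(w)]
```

i=3: add w[5]='r' → 'r'
i=5: add w[1]='g' → 'rg'
i=7: add w[3]='e' → 'rge'
i=9: add w[5]='r' → 'rger'
i=11: add w[1]='g' → 'rgerg'
i=13: add w[3]='e' → 'rgerge'

'rgerge'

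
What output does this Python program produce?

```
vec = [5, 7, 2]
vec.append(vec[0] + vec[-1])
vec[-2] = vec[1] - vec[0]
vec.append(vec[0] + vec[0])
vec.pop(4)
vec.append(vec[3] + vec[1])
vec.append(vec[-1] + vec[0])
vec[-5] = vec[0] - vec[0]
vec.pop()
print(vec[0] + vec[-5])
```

10

append vec[0]+vec[-1] = 5+2 = 7 → [5, 7, 2, 7]
vec[-2] = vec[1]-vec[0] = 7-5 = 2 → [5, 7, 2, 7]
append vec[0]+vec[0] = 5+5 = 10 → [5, 7, 2, 7, 10]
pop(4) removes 10 → [5, 7, 2, 7]
append vec[3]+vec[1] = 7+7 = 14 → [5, 7, 2, 7, 14]
append vec[-1]+vec[0] = 14+5 = 19 → [5, 7, 2, 7, 14, 19]
vec[-5] = vec[0]-vec[0] = 5-5 = 0 → [5, 0, 2, 7, 14, 19]
pop() removes 19 → [5, 0, 2, 7, 14]
vec[0]+vec[-5] = 5+5 = 10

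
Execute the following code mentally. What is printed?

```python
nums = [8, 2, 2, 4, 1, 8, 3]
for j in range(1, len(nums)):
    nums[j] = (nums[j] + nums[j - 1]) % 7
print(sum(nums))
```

j=1: nums[1] = (2+8)%7 = 3 → [8, 3, 2, 4, 1, 8, 3]
j=2: nums[2] = (2+3)%7 = 5 → [8, 3, 5, 4, 1, 8, 3]
j=3: nums[3] = (4+5)%7 = 2 → [8, 3, 5, 2, 1, 8, 3]
j=4: nums[4] = (1+2)%7 = 3 → [8, 3, 5, 2, 3, 8, 3]
j=5: nums[5] = (8+3)%7 = 4 → [8, 3, 5, 2, 3, 4, 3]
j=6: nums[6] = (3+4)%7 = 0 → [8, 3, 5, 2, 3, 4, 0]
sum = 25

25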